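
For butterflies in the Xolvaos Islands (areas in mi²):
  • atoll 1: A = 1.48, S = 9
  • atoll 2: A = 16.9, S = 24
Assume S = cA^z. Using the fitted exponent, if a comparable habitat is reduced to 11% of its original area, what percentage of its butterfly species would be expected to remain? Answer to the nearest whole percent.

z = ln(24/9) / ln(16.9/1.48) = 0.9808 / 2.4353 = 0.4028
S_new/S_old = (A_new/A_old)^z = 0.11^0.4028 = exp(0.4028 × -2.2073) = 0.4111

41%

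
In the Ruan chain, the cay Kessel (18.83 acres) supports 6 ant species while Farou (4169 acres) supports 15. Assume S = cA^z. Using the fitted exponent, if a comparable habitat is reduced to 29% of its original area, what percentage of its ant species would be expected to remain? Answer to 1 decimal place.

z = ln(15/6) / ln(4169/18.83) = 0.9163 / 5.4000 = 0.1697
S_new/S_old = (A_new/A_old)^z = 0.29^0.1697 = exp(0.1697 × -1.2379) = 0.8105

81.1%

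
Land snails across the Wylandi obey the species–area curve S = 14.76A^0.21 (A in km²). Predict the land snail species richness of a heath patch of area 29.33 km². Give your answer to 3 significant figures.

S = 14.76 × 29.33^0.21
ln S = ln 14.76 + 0.21 × ln 29.33 = 2.6919 + 0.21 × 3.3786 = 3.4014
S = e^3.4014 ≈ 30.01

30.0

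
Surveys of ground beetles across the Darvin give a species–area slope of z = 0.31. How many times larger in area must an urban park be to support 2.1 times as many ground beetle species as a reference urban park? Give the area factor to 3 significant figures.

(A₂/A₁)^0.31 = 2.1, so A₂/A₁ = 2.1^(1/0.31) = 2.1^3.226
ln(A₂/A₁) = ln 2.1 / 0.31 = 0.7419 / 0.31 = 2.3933
A₂/A₁ = e^2.3933 ≈ 10.95

11.0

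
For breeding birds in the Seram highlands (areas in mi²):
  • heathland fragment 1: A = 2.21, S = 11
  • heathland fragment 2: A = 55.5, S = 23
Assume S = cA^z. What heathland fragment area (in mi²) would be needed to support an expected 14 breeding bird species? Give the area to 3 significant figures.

z = ln(23/11) / ln(55.5/2.21) = 0.7376 / 3.2234 = 0.2288
c = 11 / 2.21^0.2288 = 11 / 1.199 = 9.175
A = (14/9.175)^(1/0.2288) ⇒ ln A = ln(1.526)/0.2288 = 1.8469
A = e^1.8469 ≈ 6.34 mi²

6.34 mi²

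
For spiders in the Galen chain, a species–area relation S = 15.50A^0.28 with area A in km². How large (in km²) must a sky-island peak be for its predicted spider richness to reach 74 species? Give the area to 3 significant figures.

266 km²

74 = 15.5 × A^0.28  ⇒  A^0.28 = 74/15.5 = 4.774
ln A = ln(4.774) / 0.28 = 1.5632 / 0.28 = 5.5829
A = e^5.5829 ≈ 265.9 km²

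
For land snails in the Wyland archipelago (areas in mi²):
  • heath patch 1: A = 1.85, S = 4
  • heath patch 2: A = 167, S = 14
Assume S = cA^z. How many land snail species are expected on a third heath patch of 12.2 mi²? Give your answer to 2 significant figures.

6.8

z = ln(14/4) / ln(167/1.85) = 1.2528 / 4.5028 = 0.2782
c = 4 / 1.85^0.2782 = 4 / 1.187 = 3.371
S₃ = 3.371 × 12.2^0.2782 = 3.371 × 2.006 ≈ 6.76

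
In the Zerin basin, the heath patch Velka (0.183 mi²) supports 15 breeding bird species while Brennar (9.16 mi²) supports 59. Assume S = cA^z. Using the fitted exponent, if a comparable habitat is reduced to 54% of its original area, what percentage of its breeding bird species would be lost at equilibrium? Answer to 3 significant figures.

z = ln(59/15) / ln(9.16/0.183) = 1.3695 / 3.9131 = 0.3500
S_new/S_old = (A_new/A_old)^z = 0.54^0.3500 = exp(0.3500 × -0.6162) = 0.806
Fraction lost = 1 − 0.806 = 0.194

19.4%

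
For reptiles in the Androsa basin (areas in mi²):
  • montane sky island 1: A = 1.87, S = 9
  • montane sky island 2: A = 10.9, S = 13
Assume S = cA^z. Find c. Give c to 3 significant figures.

7.90

z = ln(S₂/S₁) / ln(A₂/A₁) = ln(13/9) / ln(10.9/1.87) = 0.3677 / 1.7628 = 0.2086
c = S₁ / A₁^z = 9 / 1.87^0.2086 = 9 / 1.139 = 7.898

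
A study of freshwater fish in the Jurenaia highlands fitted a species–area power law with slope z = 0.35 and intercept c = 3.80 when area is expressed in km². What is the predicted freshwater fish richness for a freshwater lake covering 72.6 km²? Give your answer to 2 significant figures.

S = 3.8 × 72.6^0.35
ln S = ln 3.8 + 0.35 × ln 72.6 = 1.3350 + 0.35 × 4.2850 = 2.8347
S = e^2.8347 ≈ 17.03

17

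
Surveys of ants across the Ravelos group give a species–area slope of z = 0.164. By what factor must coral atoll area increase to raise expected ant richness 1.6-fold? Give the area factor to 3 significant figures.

(A₂/A₁)^0.164 = 1.6, so A₂/A₁ = 1.6^(1/0.164) = 1.6^6.098
ln(A₂/A₁) = ln 1.6 / 0.164 = 0.4700 / 0.164 = 2.8659
A₂/A₁ = e^2.8659 ≈ 17.56

17.6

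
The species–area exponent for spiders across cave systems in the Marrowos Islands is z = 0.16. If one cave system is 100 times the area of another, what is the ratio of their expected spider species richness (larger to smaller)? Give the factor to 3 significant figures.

2.09

S₂/S₁ = (A₂/A₁)^z = 100^0.16
ln(S₂/S₁) = 0.16 × ln 100 = 0.16 × 4.6052 = 0.7368
S₂/S₁ = e^0.7368 ≈ 2.089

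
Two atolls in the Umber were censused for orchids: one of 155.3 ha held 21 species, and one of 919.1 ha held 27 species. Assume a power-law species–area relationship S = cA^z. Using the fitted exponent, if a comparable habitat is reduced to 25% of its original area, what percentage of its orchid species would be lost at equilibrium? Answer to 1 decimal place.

z = ln(27/21) / ln(919.1/155.3) = 0.2513 / 1.7780 = 0.1413
S_new/S_old = (A_new/A_old)^z = 0.25^0.1413 = exp(0.1413 × -1.3863) = 0.8221
Fraction lost = 1 − 0.8221 = 0.1779

17.8%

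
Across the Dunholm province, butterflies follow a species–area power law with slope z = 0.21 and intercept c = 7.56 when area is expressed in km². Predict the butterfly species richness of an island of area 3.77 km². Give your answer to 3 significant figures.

9.99

S = 7.56 × 3.77^0.21
ln S = ln 7.56 + 0.21 × ln 3.77 = 2.0229 + 0.21 × 1.3271 = 2.3016
S = e^2.3016 ≈ 9.99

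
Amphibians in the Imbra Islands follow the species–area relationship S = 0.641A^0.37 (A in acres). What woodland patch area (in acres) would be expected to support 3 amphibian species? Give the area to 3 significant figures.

64.8 acres

3 = 0.641 × A^0.37  ⇒  A^0.37 = 3/0.641 = 4.68
ln A = ln(4.68) / 0.37 = 1.5433 / 0.37 = 4.1712
A = e^4.1712 ≈ 64.79 acres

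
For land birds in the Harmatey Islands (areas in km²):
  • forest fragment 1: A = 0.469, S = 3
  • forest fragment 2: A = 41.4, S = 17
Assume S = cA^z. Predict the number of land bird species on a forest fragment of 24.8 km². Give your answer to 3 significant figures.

z = ln(17/3) / ln(41.4/0.469) = 1.7346 / 4.4804 = 0.3872
c = 3 / 0.469^0.3872 = 3 / 0.7459 = 4.022
S₃ = 4.022 × 24.8^0.3872 = 4.022 × 3.466 ≈ 13.94

13.9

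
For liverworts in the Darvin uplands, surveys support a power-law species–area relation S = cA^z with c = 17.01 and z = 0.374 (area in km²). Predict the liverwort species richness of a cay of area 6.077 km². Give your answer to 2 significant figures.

33

S = 17.01 × 6.077^0.374
ln S = ln 17.01 + 0.374 × ln 6.077 = 2.8338 + 0.374 × 1.8045 = 3.5087
S = e^3.5087 ≈ 33.4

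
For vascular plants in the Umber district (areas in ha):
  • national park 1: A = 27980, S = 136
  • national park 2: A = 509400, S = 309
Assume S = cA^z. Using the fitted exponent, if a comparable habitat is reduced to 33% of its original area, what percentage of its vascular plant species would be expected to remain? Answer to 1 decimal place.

z = ln(309/136) / ln(509400/27980) = 0.8207 / 2.9017 = 0.2828
S_new/S_old = (A_new/A_old)^z = 0.33^0.2828 = exp(0.2828 × -1.1087) = 0.7308

73.1%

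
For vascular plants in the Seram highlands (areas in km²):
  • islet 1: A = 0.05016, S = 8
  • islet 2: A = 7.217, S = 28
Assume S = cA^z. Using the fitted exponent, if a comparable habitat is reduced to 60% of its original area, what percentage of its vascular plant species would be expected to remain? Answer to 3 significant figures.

z = ln(28/8) / ln(7.217/0.05016) = 1.2528 / 4.9690 = 0.2521
S_new/S_old = (A_new/A_old)^z = 0.6^0.2521 = exp(0.2521 × -0.5108) = 0.8792

87.9%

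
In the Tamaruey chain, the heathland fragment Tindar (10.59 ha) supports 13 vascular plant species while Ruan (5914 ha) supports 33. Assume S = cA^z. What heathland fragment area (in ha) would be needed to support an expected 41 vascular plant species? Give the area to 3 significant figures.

25800 ha

z = ln(33/13) / ln(5914/10.59) = 0.9316 / 6.3252 = 0.1473
c = 13 / 10.59^0.1473 = 13 / 1.416 = 9.183
A = (41/9.183)^(1/0.1473) ⇒ ln A = ln(4.465)/0.1473 = 10.1589
A = e^10.1589 ≈ 25820 ha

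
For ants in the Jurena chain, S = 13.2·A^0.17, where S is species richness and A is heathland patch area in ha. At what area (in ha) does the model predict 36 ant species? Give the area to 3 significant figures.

36 = 13.2 × A^0.17  ⇒  A^0.17 = 36/13.2 = 2.727
ln A = ln(2.727) / 0.17 = 1.0033 / 0.17 = 5.9018
A = e^5.9018 ≈ 365.7 ha

366 ha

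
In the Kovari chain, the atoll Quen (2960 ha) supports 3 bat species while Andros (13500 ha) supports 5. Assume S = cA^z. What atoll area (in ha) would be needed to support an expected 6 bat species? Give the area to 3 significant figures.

23200 ha

z = ln(5/3) / ln(13500/2960) = 0.5108 / 1.5175 = 0.3366
c = 3 / 2960^0.3366 = 3 / 14.74 = 0.2035
A = (6/0.2035)^(1/0.3366) ⇒ ln A = ln(29.48)/0.3366 = 10.0521
A = e^10.0521 ≈ 23204 ha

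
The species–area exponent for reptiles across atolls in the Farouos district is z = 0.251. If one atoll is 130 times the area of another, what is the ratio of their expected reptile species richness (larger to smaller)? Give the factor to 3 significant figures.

3.39

S₂/S₁ = (A₂/A₁)^z = 130^0.251
ln(S₂/S₁) = 0.251 × ln 130 = 0.251 × 4.8675 = 1.2218
S₂/S₁ = e^1.2218 ≈ 3.393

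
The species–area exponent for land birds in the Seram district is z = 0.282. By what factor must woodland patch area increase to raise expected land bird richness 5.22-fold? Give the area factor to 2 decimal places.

350.70

(A₂/A₁)^0.282 = 5.22, so A₂/A₁ = 5.22^(1/0.282) = 5.22^3.546
ln(A₂/A₁) = ln 5.22 / 0.282 = 1.6525 / 0.282 = 5.8599
A₂/A₁ = e^5.8599 ≈ 350.7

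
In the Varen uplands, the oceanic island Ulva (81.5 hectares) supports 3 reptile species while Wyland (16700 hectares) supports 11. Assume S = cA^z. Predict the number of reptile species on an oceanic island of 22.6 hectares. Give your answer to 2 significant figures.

2.2

z = ln(11/3) / ln(16700/81.5) = 1.2993 / 5.3226 = 0.2441
c = 3 / 81.5^0.2441 = 3 / 2.928 = 1.025
S₃ = 1.025 × 22.6^0.2441 = 1.025 × 2.141 ≈ 2.194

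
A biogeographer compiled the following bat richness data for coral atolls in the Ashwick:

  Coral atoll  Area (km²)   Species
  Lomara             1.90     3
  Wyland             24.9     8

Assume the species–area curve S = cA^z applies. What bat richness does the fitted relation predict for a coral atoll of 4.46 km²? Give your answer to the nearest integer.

z = ln(8/3) / ln(24.9/1.9) = 0.9808 / 2.5730 = 0.3812
c = 3 / 1.9^0.3812 = 3 / 1.277 = 2.349
S₃ = 2.349 × 4.46^0.3812 = 2.349 × 1.768 ≈ 4.153

4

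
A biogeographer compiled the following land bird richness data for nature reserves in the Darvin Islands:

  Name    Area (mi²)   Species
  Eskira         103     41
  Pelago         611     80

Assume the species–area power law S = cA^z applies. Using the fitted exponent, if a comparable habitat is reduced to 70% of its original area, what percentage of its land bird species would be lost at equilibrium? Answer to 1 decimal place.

12.5%

z = ln(80/41) / ln(611/103) = 0.6685 / 1.7804 = 0.3755
S_new/S_old = (A_new/A_old)^z = 0.7^0.3755 = exp(0.3755 × -0.3567) = 0.8747
Fraction lost = 1 − 0.8747 = 0.1253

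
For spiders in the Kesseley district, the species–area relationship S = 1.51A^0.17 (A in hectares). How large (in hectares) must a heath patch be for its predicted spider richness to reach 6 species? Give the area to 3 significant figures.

3350 hectares

6 = 1.51 × A^0.17  ⇒  A^0.17 = 6/1.51 = 3.974
ln A = ln(3.974) / 0.17 = 1.3796 / 0.17 = 8.1156
A = e^8.1156 ≈ 3346 hectares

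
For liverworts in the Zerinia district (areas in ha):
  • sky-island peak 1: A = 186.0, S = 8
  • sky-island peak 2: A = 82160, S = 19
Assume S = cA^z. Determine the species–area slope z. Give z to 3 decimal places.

0.142

Taking logs: ln S = ln c + z ln A, so z = (ln S₂ − ln S₁)/(ln A₂ − ln A₁).
z = ln(19/8) / ln(82160/186) = ln(2.375) / ln(441.7) = 0.8650 / 6.0907 = 0.1420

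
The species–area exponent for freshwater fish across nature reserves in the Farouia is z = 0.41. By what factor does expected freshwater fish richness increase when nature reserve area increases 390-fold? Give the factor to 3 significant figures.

S₂/S₁ = (A₂/A₁)^z = 390^0.41
ln(S₂/S₁) = 0.41 × ln 390 = 0.41 × 5.9661 = 2.4461
S₂/S₁ = e^2.4461 ≈ 11.54

11.5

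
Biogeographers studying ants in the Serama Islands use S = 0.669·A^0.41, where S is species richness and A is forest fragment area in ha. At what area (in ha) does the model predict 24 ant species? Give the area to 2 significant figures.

24 = 0.669 × A^0.41  ⇒  A^0.41 = 24/0.669 = 35.87
ln A = ln(35.87) / 0.41 = 3.5800 / 0.41 = 8.7318
A = e^8.7318 ≈ 6197 ha

6200 ha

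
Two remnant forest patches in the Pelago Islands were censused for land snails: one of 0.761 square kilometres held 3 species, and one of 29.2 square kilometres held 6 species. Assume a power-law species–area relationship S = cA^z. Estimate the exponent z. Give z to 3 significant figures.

Taking logs: ln S = ln c + z ln A, so z = (ln S₂ − ln S₁)/(ln A₂ − ln A₁).
z = ln(6/3) / ln(29.2/0.761) = ln(2) / ln(38.37) = 0.6931 / 3.6473 = 0.1900

0.190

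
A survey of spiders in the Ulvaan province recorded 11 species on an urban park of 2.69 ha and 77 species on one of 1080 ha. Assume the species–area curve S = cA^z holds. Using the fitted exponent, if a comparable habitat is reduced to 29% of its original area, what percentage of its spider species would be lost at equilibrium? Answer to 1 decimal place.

33.1%

z = ln(77/11) / ln(1080/2.69) = 1.9459 / 5.9952 = 0.3246
S_new/S_old = (A_new/A_old)^z = 0.29^0.3246 = exp(0.3246 × -1.2379) = 0.6691
Fraction lost = 1 − 0.6691 = 0.3309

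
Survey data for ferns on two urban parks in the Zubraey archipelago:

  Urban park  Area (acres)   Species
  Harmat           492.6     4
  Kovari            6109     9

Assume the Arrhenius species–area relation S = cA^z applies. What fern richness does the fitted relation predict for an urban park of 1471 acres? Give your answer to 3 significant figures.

z = ln(9/4) / ln(6109/492.6) = 0.8109 / 2.5178 = 0.3221
c = 4 / 492.6^0.3221 = 4 / 7.365 = 0.5431
S₃ = 0.5431 × 1471^0.3221 = 0.5431 × 10.48 ≈ 5.69

5.69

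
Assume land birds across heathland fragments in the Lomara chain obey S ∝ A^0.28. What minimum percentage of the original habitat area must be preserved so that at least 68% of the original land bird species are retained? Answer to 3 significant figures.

25.2%

Need (A_new/A_old)^0.28 = 0.68, so A_new/A_old = 0.68^(1/0.28) = 0.68^3.571
ln(A_new/A_old) = ln 0.68 / 0.28 = -0.3857 / 0.28 = -1.3774
A_new/A_old = e^-1.3774 ≈ 0.2522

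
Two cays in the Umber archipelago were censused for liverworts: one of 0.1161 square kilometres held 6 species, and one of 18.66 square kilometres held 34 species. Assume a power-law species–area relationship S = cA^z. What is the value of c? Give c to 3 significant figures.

12.5

z = ln(S₂/S₁) / ln(A₂/A₁) = ln(34/6) / ln(18.66/0.1161) = 1.7346 / 5.0797 = 0.3415
c = S₁ / A₁^z = 6 / 0.1161^0.3415 = 6 / 0.4794 = 12.52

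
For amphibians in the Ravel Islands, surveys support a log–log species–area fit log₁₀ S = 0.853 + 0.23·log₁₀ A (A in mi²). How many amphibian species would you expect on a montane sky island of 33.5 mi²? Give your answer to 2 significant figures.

S = 7.129 × 33.5^0.23 = 7.129 × 2.243 ≈ 15.99

16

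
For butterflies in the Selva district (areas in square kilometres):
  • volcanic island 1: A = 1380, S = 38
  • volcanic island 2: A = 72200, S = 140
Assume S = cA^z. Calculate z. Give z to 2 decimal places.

Taking logs: ln S = ln c + z ln A, so z = (ln S₂ − ln S₁)/(ln A₂ − ln A₁).
z = ln(140/38) / ln(72200/1380) = ln(3.684) / ln(52.32) = 1.3041 / 3.9574 = 0.3295

0.33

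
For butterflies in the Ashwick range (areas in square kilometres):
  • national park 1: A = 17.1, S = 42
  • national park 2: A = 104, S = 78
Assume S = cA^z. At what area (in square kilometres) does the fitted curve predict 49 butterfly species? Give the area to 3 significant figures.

26.8 square kilometres

z = ln(78/42) / ln(104/17.1) = 0.6190 / 1.8053 = 0.3429
c = 42 / 17.1^0.3429 = 42 / 2.647 = 15.87
A = (49/15.87)^(1/0.3429) ⇒ ln A = ln(3.088)/0.3429 = 3.2886
A = e^3.2886 ≈ 26.81 square kilometres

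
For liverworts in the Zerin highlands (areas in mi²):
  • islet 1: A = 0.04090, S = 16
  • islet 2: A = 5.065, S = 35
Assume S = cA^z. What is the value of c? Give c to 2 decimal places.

z = ln(S₂/S₁) / ln(A₂/A₁) = ln(35/16) / ln(5.065/0.0409) = 0.7828 / 4.8190 = 0.1624
c = S₁ / A₁^z = 16 / 0.0409^0.1624 = 16 / 0.595 = 26.89

26.89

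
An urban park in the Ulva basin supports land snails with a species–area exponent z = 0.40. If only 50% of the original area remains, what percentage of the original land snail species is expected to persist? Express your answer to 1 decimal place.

S_new/S_old = (A_new/A_old)^z = 0.5^0.4
= exp(0.4 × ln 0.5) = exp(0.4 × -0.6931) = exp(-0.2773) ≈ 0.7579

75.8%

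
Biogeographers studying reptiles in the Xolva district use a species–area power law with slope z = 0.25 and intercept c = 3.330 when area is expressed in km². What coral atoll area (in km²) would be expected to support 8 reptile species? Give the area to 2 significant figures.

33 km²

8 = 3.33 × A^0.25  ⇒  A^0.25 = 8/3.33 = 2.402
ln A = ln(2.402) / 0.25 = 0.8765 / 0.25 = 3.5059
A = e^3.5059 ≈ 33.31 km²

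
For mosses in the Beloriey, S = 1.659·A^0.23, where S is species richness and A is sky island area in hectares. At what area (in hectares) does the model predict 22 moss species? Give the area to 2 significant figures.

76000 hectares

22 = 1.659 × A^0.23  ⇒  A^0.23 = 22/1.659 = 13.26
ln A = ln(13.26) / 0.23 = 2.5848 / 0.23 = 11.2384
A = e^11.2384 ≈ 75992 hectares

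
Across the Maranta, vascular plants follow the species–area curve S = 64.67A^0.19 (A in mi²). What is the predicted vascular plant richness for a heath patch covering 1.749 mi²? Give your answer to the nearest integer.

72

S = 64.67 × 1.749^0.19
ln S = ln 64.67 + 0.19 × ln 1.749 = 4.1693 + 0.19 × 0.5590 = 4.2755
S = e^4.2755 ≈ 71.92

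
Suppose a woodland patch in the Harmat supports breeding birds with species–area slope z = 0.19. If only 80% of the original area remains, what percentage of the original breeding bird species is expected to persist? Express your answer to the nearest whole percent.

S_new/S_old = (A_new/A_old)^z = 0.8^0.19
= exp(0.19 × ln 0.8) = exp(0.19 × -0.2231) = exp(-0.0424) ≈ 0.9585

96%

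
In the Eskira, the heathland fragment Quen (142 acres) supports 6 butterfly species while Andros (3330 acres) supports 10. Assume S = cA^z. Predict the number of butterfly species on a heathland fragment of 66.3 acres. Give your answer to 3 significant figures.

5.30

z = ln(10/6) / ln(3330/142) = 0.5108 / 3.1549 = 0.1619
c = 6 / 142^0.1619 = 6 / 2.231 = 2.689
S₃ = 2.689 × 66.3^0.1619 = 2.689 × 1.972 ≈ 5.304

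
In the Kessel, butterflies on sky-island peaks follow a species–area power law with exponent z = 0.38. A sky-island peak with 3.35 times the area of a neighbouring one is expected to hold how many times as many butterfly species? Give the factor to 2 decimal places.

S₂/S₁ = (A₂/A₁)^z = 3.35^0.38
ln(S₂/S₁) = 0.38 × ln 3.35 = 0.38 × 1.2090 = 0.4594
S₂/S₁ = e^0.4594 ≈ 1.583

1.58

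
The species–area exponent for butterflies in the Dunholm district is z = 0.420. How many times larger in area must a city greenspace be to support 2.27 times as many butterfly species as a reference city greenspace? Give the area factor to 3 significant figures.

(A₂/A₁)^0.42 = 2.27, so A₂/A₁ = 2.27^(1/0.42) = 2.27^2.381
ln(A₂/A₁) = ln 2.27 / 0.42 = 0.8198 / 0.42 = 1.9519
A₂/A₁ = e^1.9519 ≈ 7.042

7.04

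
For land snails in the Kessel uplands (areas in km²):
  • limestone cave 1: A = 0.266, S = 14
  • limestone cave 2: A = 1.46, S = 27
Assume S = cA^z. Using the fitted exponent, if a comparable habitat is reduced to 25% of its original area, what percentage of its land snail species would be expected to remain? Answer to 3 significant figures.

z = ln(27/14) / ln(1.46/0.266) = 0.6568 / 1.7027 = 0.3857
S_new/S_old = (A_new/A_old)^z = 0.25^0.3857 = exp(0.3857 × -1.3863) = 0.5858

58.6%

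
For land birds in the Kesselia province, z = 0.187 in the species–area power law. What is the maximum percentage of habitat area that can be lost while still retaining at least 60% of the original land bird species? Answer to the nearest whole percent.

Need (A_new/A_old)^0.187 = 0.6, so A_new/A_old = 0.6^(1/0.187) = 0.6^5.348
ln(A_new/A_old) = ln 0.6 / 0.187 = -0.5108 / 0.187 = -2.7317
A_new/A_old = e^-2.7317 ≈ 0.06511
Fraction that can be lost = 1 − 0.06511 = 0.9349

93%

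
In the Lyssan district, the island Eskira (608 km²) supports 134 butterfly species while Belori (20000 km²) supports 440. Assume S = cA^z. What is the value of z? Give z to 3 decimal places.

0.340

Taking logs: ln S = ln c + z ln A, so z = (ln S₂ − ln S₁)/(ln A₂ − ln A₁).
z = ln(440/134) / ln(20000/608) = ln(3.284) / ln(32.89) = 1.1889 / 3.4933 = 0.3403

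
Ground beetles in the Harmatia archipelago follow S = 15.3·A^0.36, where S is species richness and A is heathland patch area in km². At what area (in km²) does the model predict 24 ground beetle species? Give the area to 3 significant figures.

3.49 km²

24 = 15.3 × A^0.36  ⇒  A^0.36 = 24/15.3 = 1.569
ln A = ln(1.569) / 0.36 = 0.4502 / 0.36 = 1.2506
A = e^1.2506 ≈ 3.492 km²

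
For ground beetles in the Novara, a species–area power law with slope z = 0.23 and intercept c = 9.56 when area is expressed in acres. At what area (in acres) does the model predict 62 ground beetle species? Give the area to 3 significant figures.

3390 acres

62 = 9.56 × A^0.23  ⇒  A^0.23 = 62/9.56 = 6.485
ln A = ln(6.485) / 0.23 = 1.8695 / 0.23 = 8.1285
A = e^8.1285 ≈ 3390 acres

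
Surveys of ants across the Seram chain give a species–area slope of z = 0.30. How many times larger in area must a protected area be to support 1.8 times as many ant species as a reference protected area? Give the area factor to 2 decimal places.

(A₂/A₁)^0.3 = 1.8, so A₂/A₁ = 1.8^(1/0.3) = 1.8^3.333
ln(A₂/A₁) = ln 1.8 / 0.3 = 0.5878 / 0.3 = 1.9593
A₂/A₁ = e^1.9593 ≈ 7.094

7.09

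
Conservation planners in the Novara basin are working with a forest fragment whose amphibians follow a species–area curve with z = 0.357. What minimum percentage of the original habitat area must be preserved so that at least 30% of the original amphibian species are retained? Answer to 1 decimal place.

3.4%

Need (A_new/A_old)^0.357 = 0.3, so A_new/A_old = 0.3^(1/0.357) = 0.3^2.801
ln(A_new/A_old) = ln 0.3 / 0.357 = -1.2040 / 0.357 = -3.3725
A_new/A_old = e^-3.3725 ≈ 0.0343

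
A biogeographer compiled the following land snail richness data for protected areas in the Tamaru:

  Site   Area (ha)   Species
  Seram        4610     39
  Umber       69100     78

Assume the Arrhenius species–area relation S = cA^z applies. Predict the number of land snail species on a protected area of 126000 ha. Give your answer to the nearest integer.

91

z = ln(78/39) / ln(69100/4610) = 0.6931 / 2.7073 = 0.2560
c = 39 / 4610^0.2560 = 39 / 8.67 = 4.498
S₃ = 4.498 × 126000^0.2560 = 4.498 × 20.22 ≈ 90.97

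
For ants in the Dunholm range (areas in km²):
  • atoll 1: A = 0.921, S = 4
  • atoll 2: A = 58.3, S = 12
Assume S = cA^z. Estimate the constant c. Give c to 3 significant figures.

4.09

z = ln(S₂/S₁) / ln(A₂/A₁) = ln(12/4) / ln(58.3/0.921) = 1.0986 / 4.1479 = 0.2649
c = S₁ / A₁^z = 4 / 0.921^0.2649 = 4 / 0.9784 = 4.088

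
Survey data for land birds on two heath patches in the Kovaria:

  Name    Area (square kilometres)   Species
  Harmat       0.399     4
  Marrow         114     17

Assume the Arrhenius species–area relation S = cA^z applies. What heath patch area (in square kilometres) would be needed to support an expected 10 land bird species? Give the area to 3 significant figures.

14.3 square kilometres

z = ln(17/4) / ln(114/0.399) = 1.4469 / 5.6550 = 0.2559
c = 4 / 0.399^0.2559 = 4 / 0.7905 = 5.06
A = (10/5.06)^(1/0.2559) ⇒ ln A = ln(1.976)/0.2559 = 2.6623
A = e^2.6623 ≈ 14.33 square kilometres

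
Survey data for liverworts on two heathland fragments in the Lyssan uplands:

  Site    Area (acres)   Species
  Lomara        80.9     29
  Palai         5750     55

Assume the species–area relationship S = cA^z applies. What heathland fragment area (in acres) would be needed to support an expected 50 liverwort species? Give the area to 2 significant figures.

3000 acres

z = ln(55/29) / ln(5750/80.9) = 0.6400 / 4.2637 = 0.1501
c = 29 / 80.9^0.1501 = 29 / 1.934 = 15
A = (50/15)^(1/0.1501) ⇒ ln A = ln(3.334)/0.1501 = 8.0220
A = e^8.0220 ≈ 3047 acres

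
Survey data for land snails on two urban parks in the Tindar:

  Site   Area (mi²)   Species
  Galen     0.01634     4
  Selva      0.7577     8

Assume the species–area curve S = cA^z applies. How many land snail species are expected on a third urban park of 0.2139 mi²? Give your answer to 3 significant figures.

z = ln(8/4) / ln(0.7577/0.01634) = 0.6931 / 3.8367 = 0.1807
c = 4 / 0.01634^0.1807 = 4 / 0.4756 = 8.411
S₃ = 8.411 × 0.2139^0.1807 = 8.411 × 0.7568 ≈ 6.366

6.37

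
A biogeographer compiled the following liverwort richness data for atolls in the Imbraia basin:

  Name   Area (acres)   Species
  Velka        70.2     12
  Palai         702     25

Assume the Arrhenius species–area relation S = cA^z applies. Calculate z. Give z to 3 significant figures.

Taking logs: ln S = ln c + z ln A, so z = (ln S₂ − ln S₁)/(ln A₂ − ln A₁).
z = ln(25/12) / ln(702/70.2) = ln(2.083) / ln(10) = 0.7340 / 2.3026 = 0.3188

0.319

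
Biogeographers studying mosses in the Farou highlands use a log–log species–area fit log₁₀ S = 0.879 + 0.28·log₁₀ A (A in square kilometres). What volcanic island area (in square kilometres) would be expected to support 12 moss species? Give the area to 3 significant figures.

5.19 square kilometres

12 = 7.568 × A^0.28  ⇒  A^0.28 = 12/7.568 = 1.586
ln A = ln(1.586) / 0.28 = 0.4609 / 0.28 = 1.6462
A = e^1.6462 ≈ 5.187 square kilometres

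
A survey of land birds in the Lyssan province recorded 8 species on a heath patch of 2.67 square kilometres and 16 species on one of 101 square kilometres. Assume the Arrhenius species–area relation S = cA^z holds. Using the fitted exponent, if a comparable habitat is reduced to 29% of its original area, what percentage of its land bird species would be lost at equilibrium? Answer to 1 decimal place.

z = ln(16/8) / ln(101/2.67) = 0.6931 / 3.6330 = 0.1908
S_new/S_old = (A_new/A_old)^z = 0.29^0.1908 = exp(0.1908 × -1.2379) = 0.7896
Fraction lost = 1 − 0.7896 = 0.2104

21.0%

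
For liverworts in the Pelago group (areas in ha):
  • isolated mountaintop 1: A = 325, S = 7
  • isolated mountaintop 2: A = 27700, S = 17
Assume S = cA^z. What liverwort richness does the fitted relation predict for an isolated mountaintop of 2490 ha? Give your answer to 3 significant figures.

10.5

z = ln(17/7) / ln(27700/325) = 0.8873 / 4.4454 = 0.1996
c = 7 / 325^0.1996 = 7 / 3.172 = 2.207
S₃ = 2.207 × 2490^0.1996 = 2.207 × 4.763 ≈ 10.51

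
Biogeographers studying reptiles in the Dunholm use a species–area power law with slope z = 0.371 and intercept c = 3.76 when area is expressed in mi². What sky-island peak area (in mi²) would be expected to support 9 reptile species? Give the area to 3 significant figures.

9 = 3.76 × A^0.371  ⇒  A^0.371 = 9/3.76 = 2.394
ln A = ln(2.394) / 0.371 = 0.8728 / 0.371 = 2.3526
A = e^2.3526 ≈ 10.51 mi²

10.5 mi²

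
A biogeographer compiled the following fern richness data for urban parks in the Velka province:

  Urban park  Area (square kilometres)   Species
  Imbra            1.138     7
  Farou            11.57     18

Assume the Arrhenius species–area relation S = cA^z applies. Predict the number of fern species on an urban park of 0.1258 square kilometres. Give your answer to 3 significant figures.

z = ln(18/7) / ln(11.57/1.138) = 0.9445 / 2.3191 = 0.4072
c = 7 / 1.138^0.4072 = 7 / 1.054 = 6.641
S₃ = 6.641 × 0.1258^0.4072 = 6.641 × 0.4299 ≈ 2.855

2.85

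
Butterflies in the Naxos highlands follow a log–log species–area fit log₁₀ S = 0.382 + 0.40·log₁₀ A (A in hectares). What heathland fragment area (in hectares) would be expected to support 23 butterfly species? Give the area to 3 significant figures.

23 = 2.41 × A^0.4  ⇒  A^0.4 = 23/2.41 = 9.544
ln A = ln(9.544) / 0.4 = 2.2559 / 0.4 = 5.6398
A = e^5.6398 ≈ 281.4 hectares

281 hectares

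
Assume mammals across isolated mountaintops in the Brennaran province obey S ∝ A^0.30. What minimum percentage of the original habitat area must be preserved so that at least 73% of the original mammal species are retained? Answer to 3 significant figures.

Need (A_new/A_old)^0.3 = 0.73, so A_new/A_old = 0.73^(1/0.3) = 0.73^3.333
ln(A_new/A_old) = ln 0.73 / 0.3 = -0.3147 / 0.3 = -1.0490
A_new/A_old = e^-1.0490 ≈ 0.3503

35.0%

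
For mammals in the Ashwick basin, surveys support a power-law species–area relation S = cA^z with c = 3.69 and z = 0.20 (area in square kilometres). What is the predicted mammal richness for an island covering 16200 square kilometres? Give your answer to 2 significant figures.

S = 3.69 × 16200^0.2
ln S = ln 3.69 + 0.2 × ln 16200 = 1.3056 + 0.2 × 9.6928 = 3.2442
S = e^3.2442 ≈ 25.64

26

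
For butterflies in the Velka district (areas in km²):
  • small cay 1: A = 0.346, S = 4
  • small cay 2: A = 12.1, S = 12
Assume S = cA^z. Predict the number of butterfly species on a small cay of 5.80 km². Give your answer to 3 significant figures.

z = ln(12/4) / ln(12.1/0.346) = 1.0986 / 3.5545 = 0.3091
c = 4 / 0.346^0.3091 = 4 / 0.7203 = 5.553
S₃ = 5.553 × 5.8^0.3091 = 5.553 × 1.722 ≈ 9.56

9.56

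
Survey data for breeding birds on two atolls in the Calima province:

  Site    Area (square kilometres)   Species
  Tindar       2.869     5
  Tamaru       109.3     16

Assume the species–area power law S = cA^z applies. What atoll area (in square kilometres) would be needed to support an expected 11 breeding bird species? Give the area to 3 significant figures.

z = ln(16/5) / ln(109.3/2.869) = 1.1632 / 3.6401 = 0.3195
c = 5 / 2.869^0.3195 = 5 / 1.4 = 3.57
A = (11/3.57)^(1/0.3195) ⇒ ln A = ln(3.081)/0.3195 = 3.5215
A = e^3.5215 ≈ 33.83 square kilometres

33.8 square kilometres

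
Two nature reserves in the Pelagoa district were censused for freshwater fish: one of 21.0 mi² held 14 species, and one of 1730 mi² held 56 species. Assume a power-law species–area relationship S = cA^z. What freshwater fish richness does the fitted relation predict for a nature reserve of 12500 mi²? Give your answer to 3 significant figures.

z = ln(56/14) / ln(1730/21) = 1.3863 / 4.4114 = 0.3143
c = 14 / 21^0.3143 = 14 / 2.603 = 5.378
S₃ = 5.378 × 12500^0.3143 = 5.378 × 19.39 ≈ 104.3

104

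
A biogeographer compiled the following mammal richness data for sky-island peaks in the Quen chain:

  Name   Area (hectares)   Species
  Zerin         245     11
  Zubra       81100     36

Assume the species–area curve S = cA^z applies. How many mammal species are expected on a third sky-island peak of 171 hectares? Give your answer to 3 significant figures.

z = ln(36/11) / ln(81100/245) = 1.1856 / 5.8022 = 0.2043
c = 11 / 245^0.2043 = 11 / 3.078 = 3.574
S₃ = 3.574 × 171^0.2043 = 3.574 × 2.86 ≈ 10.22

10.2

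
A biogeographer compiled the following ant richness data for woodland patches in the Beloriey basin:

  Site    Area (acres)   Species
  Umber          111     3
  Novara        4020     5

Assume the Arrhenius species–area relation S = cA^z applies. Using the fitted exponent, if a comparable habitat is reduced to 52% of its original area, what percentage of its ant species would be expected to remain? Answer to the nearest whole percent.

91%

z = ln(5/3) / ln(4020/111) = 0.5108 / 3.5895 = 0.1423
S_new/S_old = (A_new/A_old)^z = 0.52^0.1423 = exp(0.1423 × -0.6539) = 0.9111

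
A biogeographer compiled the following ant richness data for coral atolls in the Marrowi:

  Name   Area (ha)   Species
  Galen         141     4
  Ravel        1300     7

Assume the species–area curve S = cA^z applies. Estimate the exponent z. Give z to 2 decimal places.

Taking logs: ln S = ln c + z ln A, so z = (ln S₂ − ln S₁)/(ln A₂ − ln A₁).
z = ln(7/4) / ln(1300/141) = ln(1.75) / ln(9.22) = 0.5596 / 2.2214 = 0.2519

0.25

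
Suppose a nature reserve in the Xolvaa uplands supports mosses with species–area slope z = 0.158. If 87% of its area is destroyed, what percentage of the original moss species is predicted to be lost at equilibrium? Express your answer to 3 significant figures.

27.6%

S_new/S_old = (A_new/A_old)^z = 0.13^0.158
= exp(0.158 × ln 0.13) = exp(0.158 × -2.0402) = exp(-0.3224) ≈ 0.7244
Fraction lost = 1 − 0.7244 = 0.2756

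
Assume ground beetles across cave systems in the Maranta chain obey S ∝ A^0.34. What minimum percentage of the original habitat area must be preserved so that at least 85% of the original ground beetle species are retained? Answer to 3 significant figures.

62.0%

Need (A_new/A_old)^0.34 = 0.85, so A_new/A_old = 0.85^(1/0.34) = 0.85^2.941
ln(A_new/A_old) = ln 0.85 / 0.34 = -0.1625 / 0.34 = -0.4780
A_new/A_old = e^-0.4780 ≈ 0.62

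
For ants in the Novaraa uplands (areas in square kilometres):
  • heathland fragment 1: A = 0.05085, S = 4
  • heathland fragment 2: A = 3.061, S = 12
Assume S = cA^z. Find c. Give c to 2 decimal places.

z = ln(S₂/S₁) / ln(A₂/A₁) = ln(12/4) / ln(3.061/0.05085) = 1.0986 / 4.0976 = 0.2681
c = S₁ / A₁^z = 4 / 0.05085^0.2681 = 4 / 0.4499 = 8.89

8.89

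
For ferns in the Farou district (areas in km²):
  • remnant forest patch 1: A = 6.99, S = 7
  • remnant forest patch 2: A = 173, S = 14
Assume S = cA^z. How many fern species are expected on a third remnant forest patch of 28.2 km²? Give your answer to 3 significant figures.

z = ln(14/7) / ln(173/6.99) = 0.6931 / 3.2088 = 0.2160
c = 7 / 6.99^0.2160 = 7 / 1.522 = 4.599
S₃ = 4.599 × 28.2^0.2160 = 4.599 × 2.057 ≈ 9.461

9.46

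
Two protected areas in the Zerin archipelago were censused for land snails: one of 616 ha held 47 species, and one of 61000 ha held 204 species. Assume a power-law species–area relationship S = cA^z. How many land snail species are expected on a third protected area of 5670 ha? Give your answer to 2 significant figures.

z = ln(204/47) / ln(61000/616) = 1.4680 / 4.5954 = 0.3194
c = 47 / 616^0.3194 = 47 / 7.782 = 6.039
S₃ = 6.039 × 5670^0.3194 = 6.039 × 15.81 ≈ 95.51

96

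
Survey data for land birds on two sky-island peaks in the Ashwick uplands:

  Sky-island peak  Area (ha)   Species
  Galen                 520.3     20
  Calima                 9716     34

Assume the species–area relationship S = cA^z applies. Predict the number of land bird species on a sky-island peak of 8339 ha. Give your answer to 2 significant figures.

33

z = ln(34/20) / ln(9716/520.3) = 0.5306 / 2.9271 = 0.1813
c = 20 / 520.3^0.1813 = 20 / 3.107 = 6.436
S₃ = 6.436 × 8339^0.1813 = 6.436 × 5.138 ≈ 33.07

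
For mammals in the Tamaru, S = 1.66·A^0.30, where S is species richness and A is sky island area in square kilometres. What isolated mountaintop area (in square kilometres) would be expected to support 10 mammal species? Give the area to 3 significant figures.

10 = 1.66 × A^0.3  ⇒  A^0.3 = 10/1.66 = 6.024
ln A = ln(6.024) / 0.3 = 1.7958 / 0.3 = 5.9859
A = e^5.9859 ≈ 397.8 square kilometres

398 square kilometres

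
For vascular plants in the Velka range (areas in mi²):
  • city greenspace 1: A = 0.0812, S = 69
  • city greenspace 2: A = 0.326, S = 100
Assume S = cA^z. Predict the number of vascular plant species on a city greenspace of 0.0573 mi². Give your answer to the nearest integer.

63

z = ln(100/69) / ln(0.326/0.0812) = 0.3711 / 1.3900 = 0.2670
c = 69 / 0.0812^0.2670 = 69 / 0.5116 = 134.9
S₃ = 134.9 × 0.0573^0.2670 = 134.9 × 0.4661 ≈ 62.87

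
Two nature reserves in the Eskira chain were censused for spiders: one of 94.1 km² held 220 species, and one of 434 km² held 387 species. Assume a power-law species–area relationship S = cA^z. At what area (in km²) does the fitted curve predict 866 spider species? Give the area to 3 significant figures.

3840 km²

z = ln(387/220) / ln(434/94.1) = 0.5648 / 1.5287 = 0.3695
c = 220 / 94.1^0.3695 = 220 / 5.36 = 41.04
A = (866/41.04)^(1/0.3695) ⇒ ln A = ln(21.1)/0.3695 = 8.2531
A = e^8.2531 ≈ 3840 km²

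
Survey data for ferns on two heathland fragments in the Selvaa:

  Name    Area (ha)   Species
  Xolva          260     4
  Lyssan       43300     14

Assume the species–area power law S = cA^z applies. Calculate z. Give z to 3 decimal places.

0.245

Taking logs: ln S = ln c + z ln A, so z = (ln S₂ − ln S₁)/(ln A₂ − ln A₁).
z = ln(14/4) / ln(43300/260) = ln(3.5) / ln(166.5) = 1.2528 / 5.1152 = 0.2449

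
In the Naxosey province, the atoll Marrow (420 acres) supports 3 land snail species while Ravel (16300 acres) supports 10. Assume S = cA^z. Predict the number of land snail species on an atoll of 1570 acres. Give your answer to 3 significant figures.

4.63

z = ln(10/3) / ln(16300/420) = 1.2040 / 3.6587 = 0.3291
c = 3 / 420^0.3291 = 3 / 7.299 = 0.411
S₃ = 0.411 × 1570^0.3291 = 0.411 × 11.26 ≈ 4.63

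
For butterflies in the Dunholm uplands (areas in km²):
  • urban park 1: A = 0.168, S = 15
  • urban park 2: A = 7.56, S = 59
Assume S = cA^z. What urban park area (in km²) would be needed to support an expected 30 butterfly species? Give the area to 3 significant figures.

1.15 km²

z = ln(59/15) / ln(7.56/0.168) = 1.3695 / 3.8067 = 0.3598
c = 15 / 0.168^0.3598 = 15 / 0.5264 = 28.5
A = (30/28.5)^(1/0.3598) ⇒ ln A = ln(1.053)/0.3598 = 0.1429
A = e^0.1429 ≈ 1.154 km²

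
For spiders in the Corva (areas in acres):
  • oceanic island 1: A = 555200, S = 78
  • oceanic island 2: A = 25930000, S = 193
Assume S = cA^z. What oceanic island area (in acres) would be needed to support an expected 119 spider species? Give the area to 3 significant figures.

z = ln(193/78) / ln(25930000/555200) = 0.9060 / 3.8438 = 0.2357
c = 78 / 555200^0.2357 = 78 / 22.59 = 3.453
A = (119/3.453)^(1/0.2357) ⇒ ln A = ln(34.47)/0.2357 = 15.0193
A = e^15.0193 ≈ 3332628 acres

3330000 acres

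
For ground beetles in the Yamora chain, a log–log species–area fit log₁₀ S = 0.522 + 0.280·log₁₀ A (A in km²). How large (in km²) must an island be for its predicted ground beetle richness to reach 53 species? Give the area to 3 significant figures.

53 = 3.327 × A^0.28  ⇒  A^0.28 = 53/3.327 = 15.93
ln A = ln(15.93) / 0.28 = 2.7683 / 0.28 = 9.8869
A = e^9.8869 ≈ 19672 km²

19700 km²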